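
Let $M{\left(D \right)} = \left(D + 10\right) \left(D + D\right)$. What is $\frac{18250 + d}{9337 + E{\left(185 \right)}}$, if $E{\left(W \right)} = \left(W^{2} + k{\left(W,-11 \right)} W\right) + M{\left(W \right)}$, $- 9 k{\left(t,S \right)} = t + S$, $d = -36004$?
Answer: $- \frac{26631}{168203} \approx -0.15833$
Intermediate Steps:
$k{\left(t,S \right)} = - \frac{S}{9} - \frac{t}{9}$ ($k{\left(t,S \right)} = - \frac{t + S}{9} = - \frac{S + t}{9} = - \frac{S}{9} - \frac{t}{9}$)
$M{\left(D \right)} = 2 D \left(10 + D\right)$ ($M{\left(D \right)} = \left(10 + D\right) 2 D = 2 D \left(10 + D\right)$)
$E{\left(W \right)} = W^{2} + W \left(\frac{11}{9} - \frac{W}{9}\right) + 2 W \left(10 + W\right)$ ($E{\left(W \right)} = \left(W^{2} + \left(\left(- \frac{1}{9}\right) \left(-11\right) - \frac{W}{9}\right) W\right) + 2 W \left(10 + W\right) = \left(W^{2} + \left(\frac{11}{9} - \frac{W}{9}\right) W\right) + 2 W \left(10 + W\right) = \left(W^{2} + W \left(\frac{11}{9} - \frac{W}{9}\right)\right) + 2 W \left(10 + W\right) = W^{2} + W \left(\frac{11}{9} - \frac{W}{9}\right) + 2 W \left(10 + W\right)$)
$\frac{18250 + d}{9337 + E{\left(185 \right)}} = \frac{18250 - 36004}{9337 + \frac{1}{9} \cdot 185 \left(191 + 26 \cdot 185\right)} = - \frac{17754}{9337 + \frac{1}{9} \cdot 185 \left(191 + 4810\right)} = - \frac{17754}{9337 + \frac{1}{9} \cdot 185 \cdot 5001} = - \frac{17754}{9337 + \frac{308395}{3}} = - \frac{17754}{\frac{336406}{3}} = \left(-17754\right) \frac{3}{336406} = - \frac{26631}{168203}$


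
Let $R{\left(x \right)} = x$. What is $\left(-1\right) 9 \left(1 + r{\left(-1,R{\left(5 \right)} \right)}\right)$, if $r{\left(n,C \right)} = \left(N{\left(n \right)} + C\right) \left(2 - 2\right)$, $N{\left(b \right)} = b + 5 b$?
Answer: $-9$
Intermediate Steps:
$N{\left(b \right)} = 6 b$
$r{\left(n,C \right)} = 0$ ($r{\left(n,C \right)} = \left(6 n + C\right) \left(2 - 2\right) = \left(C + 6 n\right) 0 = 0$)
$\left(-1\right) 9 \left(1 + r{\left(-1,R{\left(5 \right)} \right)}\right) = \left(-1\right) 9 \left(1 + 0\right) = \left(-9\right) 1 = -9$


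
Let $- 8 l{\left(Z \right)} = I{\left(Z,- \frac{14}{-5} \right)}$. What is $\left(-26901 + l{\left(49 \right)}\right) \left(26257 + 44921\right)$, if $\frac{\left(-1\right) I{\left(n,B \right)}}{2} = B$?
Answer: $- \frac{9573547767}{5} \approx -1.9147 \cdot 10^{9}$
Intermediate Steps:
$I{\left(n,B \right)} = - 2 B$
$l{\left(Z \right)} = \frac{7}{10}$ ($l{\left(Z \right)} = - \frac{\left(-2\right) \left(- \frac{14}{-5}\right)}{8} = - \frac{\left(-2\right) \left(\left(-14\right) \left(- \frac{1}{5}\right)\right)}{8} = - \frac{\left(-2\right) \frac{14}{5}}{8} = \left(- \frac{1}{8}\right) \left(- \frac{28}{5}\right) = \frac{7}{10}$)
$\left(-26901 + l{\left(49 \right)}\right) \left(26257 + 44921\right) = \left(-26901 + \frac{7}{10}\right) \left(26257 + 44921\right) = \left(- \frac{269003}{10}\right) 71178 = - \frac{9573547767}{5}$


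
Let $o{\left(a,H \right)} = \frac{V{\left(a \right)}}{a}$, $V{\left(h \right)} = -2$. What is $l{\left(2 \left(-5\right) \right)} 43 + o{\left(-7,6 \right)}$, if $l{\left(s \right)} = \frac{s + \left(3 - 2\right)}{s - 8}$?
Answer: $\frac{305}{14} \approx 21.786$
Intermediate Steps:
$o{\left(a,H \right)} = - \frac{2}{a}$
$l{\left(s \right)} = \frac{1 + s}{-8 + s}$ ($l{\left(s \right)} = \frac{s + \left(3 - 2\right)}{-8 + s} = \frac{s + 1}{-8 + s} = \frac{1 + s}{-8 + s}$)
$l{\left(2 \left(-5\right) \right)} 43 + o{\left(-7,6 \right)} = \frac{1 + 2 \left(-5\right)}{-8 + 2 \left(-5\right)} 43 - \frac{2}{-7} = \frac{1 - 10}{-8 - 10} \cdot 43 - - \frac{2}{7} = \frac{1}{-18} \left(-9\right) 43 + \frac{2}{7} = \left(- \frac{1}{18}\right) \left(-9\right) 43 + \frac{2}{7} = \frac{1}{2} \cdot 43 + \frac{2}{7} = \frac{43}{2} + \frac{2}{7} = \frac{305}{14}$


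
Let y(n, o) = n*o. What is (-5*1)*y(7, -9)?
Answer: 315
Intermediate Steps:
(-5*1)*y(7, -9) = (-5*1)*(7*(-9)) = -5*(-63) = 315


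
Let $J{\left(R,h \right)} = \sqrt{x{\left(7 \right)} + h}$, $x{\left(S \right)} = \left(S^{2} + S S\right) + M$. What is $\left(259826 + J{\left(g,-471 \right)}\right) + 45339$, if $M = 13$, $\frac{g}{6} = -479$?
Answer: $305165 + 6 i \sqrt{10} \approx 3.0517 \cdot 10^{5} + 18.974 i$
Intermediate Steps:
$g = -2874$ ($g = 6 \left(-479\right) = -2874$)
$x{\left(S \right)} = 13 + 2 S^{2}$ ($x{\left(S \right)} = \left(S^{2} + S S\right) + 13 = \left(S^{2} + S^{2}\right) + 13 = 2 S^{2} + 13 = 13 + 2 S^{2}$)
$J{\left(R,h \right)} = \sqrt{111 + h}$ ($J{\left(R,h \right)} = \sqrt{\left(13 + 2 \cdot 7^{2}\right) + h} = \sqrt{\left(13 + 2 \cdot 49\right) + h} = \sqrt{\left(13 + 98\right) + h} = \sqrt{111 + h}$)
$\left(259826 + J{\left(g,-471 \right)}\right) + 45339 = \left(259826 + \sqrt{111 - 471}\right) + 45339 = \left(259826 + \sqrt{-360}\right) + 45339 = \left(259826 + 6 i \sqrt{10}\right) + 45339 = 305165 + 6 i \sqrt{10}$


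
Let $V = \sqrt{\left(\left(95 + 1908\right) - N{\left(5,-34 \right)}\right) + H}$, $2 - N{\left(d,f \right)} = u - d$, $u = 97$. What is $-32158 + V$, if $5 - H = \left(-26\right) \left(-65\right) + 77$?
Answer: $-32158 + \sqrt{331} \approx -32140.0$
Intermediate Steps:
$N{\left(d,f \right)} = -95 + d$ ($N{\left(d,f \right)} = 2 - \left(97 - d\right) = 2 + \left(-97 + d\right) = -95 + d$)
$H = -1762$ ($H = 5 - \left(\left(-26\right) \left(-65\right) + 77\right) = 5 - \left(1690 + 77\right) = 5 - 1767 = -1762$)
$V = \sqrt{331}$ ($V = \sqrt{\left(\left(95 + 1908\right) - \left(-95 + 5\right)\right) - 1762} = \sqrt{\left(2003 - -90\right) - 1762} = \sqrt{\left(2003 + 90\right) - 1762} = \sqrt{2093 - 1762} = \sqrt{331} \approx 18.193$)
$-32158 + V = -32158 + \sqrt{331}$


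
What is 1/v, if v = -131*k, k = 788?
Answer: -1/103228 ≈ -9.6873e-6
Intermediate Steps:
v = -103228 (v = -131*788 = -103228)
1/v = 1/(-103228) = -1/103228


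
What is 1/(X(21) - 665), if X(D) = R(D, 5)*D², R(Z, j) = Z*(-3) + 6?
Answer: -1/25802 ≈ -3.8757e-5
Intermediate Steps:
R(Z, j) = 6 - 3*Z (R(Z, j) = -3*Z + 6 = 6 - 3*Z)
X(D) = D²*(6 - 3*D) (X(D) = (6 - 3*D)*D² = D²*(6 - 3*D))
1/(X(21) - 665) = 1/(3*21²*(2 - 1*21) - 665) = 1/(3*441*(2 - 21) - 665) = 1/(3*441*(-19) - 665) = 1/(-25137 - 665) = 1/(-25802) = -1/25802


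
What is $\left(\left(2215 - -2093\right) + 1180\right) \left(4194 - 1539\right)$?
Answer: $14570640$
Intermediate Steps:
$\left(\left(2215 - -2093\right) + 1180\right) \left(4194 - 1539\right) = \left(\left(2215 + 2093\right) + 1180\right) 2655 = \left(4308 + 1180\right) 2655 = 5488 \cdot 2655 = 14570640$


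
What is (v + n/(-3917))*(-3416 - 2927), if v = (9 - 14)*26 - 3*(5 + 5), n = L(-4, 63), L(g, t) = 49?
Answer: 3975595767/3917 ≈ 1.0150e+6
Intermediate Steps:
n = 49
v = -160 (v = -5*26 - 3*10 = -130 - 30 = -160)
(v + n/(-3917))*(-3416 - 2927) = (-160 + 49/(-3917))*(-3416 - 2927) = (-160 + 49*(-1/3917))*(-6343) = (-160 - 49/3917)*(-6343) = -626769/3917*(-6343) = 3975595767/3917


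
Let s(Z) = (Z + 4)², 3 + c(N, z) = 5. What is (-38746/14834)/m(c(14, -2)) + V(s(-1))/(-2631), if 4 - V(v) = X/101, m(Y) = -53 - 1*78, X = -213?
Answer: 4548512804/258191414337 ≈ 0.017617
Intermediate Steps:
c(N, z) = 2 (c(N, z) = -3 + 5 = 2)
m(Y) = -131 (m(Y) = -53 - 78 = -131)
s(Z) = (4 + Z)²
V(v) = 617/101 (V(v) = 4 - (-213)/101 = 4 - 1*(-213/101) = 4 + 213/101 = 617/101)
(-38746/14834)/m(c(14, -2)) + V(s(-1))/(-2631) = -38746/14834/(-131) + (617/101)/(-2631) = -38746*1/14834*(-1/131) + (617/101)*(-1/2631) = -19373/7417*(-1/131) - 617/265731 = 19373/971627 - 617/265731 = 4548512804/258191414337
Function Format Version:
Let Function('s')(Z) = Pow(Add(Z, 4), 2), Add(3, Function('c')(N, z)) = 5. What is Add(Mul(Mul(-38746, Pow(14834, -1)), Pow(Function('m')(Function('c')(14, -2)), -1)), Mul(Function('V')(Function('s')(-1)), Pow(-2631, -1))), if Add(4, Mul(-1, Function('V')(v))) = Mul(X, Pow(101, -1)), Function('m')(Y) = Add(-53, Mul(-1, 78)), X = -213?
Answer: Rational(4548512804, 258191414337) ≈ 0.017617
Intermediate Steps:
Function('c')(N, z) = 2 (Function('c')(N, z) = Add(-3, 5) = 2)
Function('m')(Y) = -131 (Function('m')(Y) = Add(-53, -78) = -131)
Function('s')(Z) = Pow(Add(4, Z), 2)
Function('V')(v) = Rational(617, 101) (Function('V')(v) = Add(4, Mul(-1, Mul(-213, Pow(101, -1)))) = Add(4, Mul(-1, Mul(-213, Rational(1, 101)))) = Add(4, Mul(-1, Rational(-213, 101))) = Add(4, Rational(213, 101)) = Rational(617, 101))
Add(Mul(Mul(-38746, Pow(14834, -1)), Pow(Function('m')(Function('c')(14, -2)), -1)), Mul(Function('V')(Function('s')(-1)), Pow(-2631, -1))) = Add(Mul(Mul(-38746, Pow(14834, -1)), Pow(-131, -1)), Mul(Rational(617, 101), Pow(-2631, -1))) = Add(Mul(Mul(-38746, Rational(1, 14834)), Rational(-1, 131)), Mul(Rational(617, 101), Rational(-1, 2631))) = Add(Mul(Rational(-19373, 7417), Rational(-1, 131)), Rational(-617, 265731)) = Add(Rational(19373, 971627), Rational(-617, 265731)) = Rational(4548512804, 258191414337)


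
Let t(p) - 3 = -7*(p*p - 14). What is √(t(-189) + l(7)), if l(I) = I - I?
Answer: I*√249946 ≈ 499.95*I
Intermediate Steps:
l(I) = 0
t(p) = 101 - 7*p² (t(p) = 3 - 7*(p*p - 14) = 3 - 7*(p² - 14) = 3 - 7*(-14 + p²) = 3 + (98 - 7*p²) = 101 - 7*p²)
√(t(-189) + l(7)) = √((101 - 7*(-189)²) + 0) = √((101 - 7*35721) + 0) = √((101 - 250047) + 0) = √(-249946 + 0) = √(-249946) = I*√249946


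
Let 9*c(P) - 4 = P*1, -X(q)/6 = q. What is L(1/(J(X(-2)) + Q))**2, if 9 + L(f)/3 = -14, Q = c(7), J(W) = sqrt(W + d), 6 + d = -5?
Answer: 4761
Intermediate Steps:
d = -11 (d = -6 - 5 = -11)
X(q) = -6*q
c(P) = 4/9 + P/9 (c(P) = 4/9 + (P*1)/9 = 4/9 + P/9)
J(W) = sqrt(-11 + W) (J(W) = sqrt(W - 11) = sqrt(-11 + W))
Q = 11/9 (Q = 4/9 + (1/9)*7 = 4/9 + 7/9 = 11/9 ≈ 1.2222)
L(f) = -69 (L(f) = -27 + 3*(-14) = -27 - 42 = -69)
L(1/(J(X(-2)) + Q))**2 = (-69)**2 = 4761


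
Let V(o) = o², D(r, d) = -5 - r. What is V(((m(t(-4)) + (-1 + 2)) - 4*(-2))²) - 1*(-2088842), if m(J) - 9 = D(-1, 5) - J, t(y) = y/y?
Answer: 2117403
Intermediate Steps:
t(y) = 1
m(J) = 5 - J (m(J) = 9 + ((-5 - 1*(-1)) - J) = 9 + ((-5 + 1) - J) = 9 + (-4 - J) = 5 - J)
V(((m(t(-4)) + (-1 + 2)) - 4*(-2))²) - 1*(-2088842) = ((((5 - 1*1) + (-1 + 2)) - 4*(-2))²)² - 1*(-2088842) = ((((5 - 1) + 1) + 8)²)² + 2088842 = (((4 + 1) + 8)²)² + 2088842 = ((5 + 8)²)² + 2088842 = (13²)² + 2088842 = 169² + 2088842 = 28561 + 2088842 = 2117403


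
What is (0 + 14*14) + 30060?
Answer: 30256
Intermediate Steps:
(0 + 14*14) + 30060 = (0 + 196) + 30060 = 196 + 30060 = 30256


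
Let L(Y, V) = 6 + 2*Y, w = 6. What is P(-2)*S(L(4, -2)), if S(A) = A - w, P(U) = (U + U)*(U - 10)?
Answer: 384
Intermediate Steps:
P(U) = 2*U*(-10 + U) (P(U) = (2*U)*(-10 + U) = 2*U*(-10 + U))
S(A) = -6 + A (S(A) = A - 1*6 = A - 6 = -6 + A)
P(-2)*S(L(4, -2)) = (2*(-2)*(-10 - 2))*(-6 + (6 + 2*4)) = (2*(-2)*(-12))*(-6 + (6 + 8)) = 48*(-6 + 14) = 48*8 = 384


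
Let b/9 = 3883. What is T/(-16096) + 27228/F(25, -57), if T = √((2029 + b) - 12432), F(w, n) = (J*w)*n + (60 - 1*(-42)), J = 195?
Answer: -9076/92591 - √1534/4024 ≈ -0.10776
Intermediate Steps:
b = 34947 (b = 9*3883 = 34947)
F(w, n) = 102 + 195*n*w (F(w, n) = (195*w)*n + (60 - 1*(-42)) = 195*n*w + (60 + 42) = 195*n*w + 102 = 102 + 195*n*w)
T = 4*√1534 (T = √((2029 + 34947) - 12432) = √(36976 - 12432) = √24544 = 4*√1534 ≈ 156.67)
T/(-16096) + 27228/F(25, -57) = (4*√1534)/(-16096) + 27228/(102 + 195*(-57)*25) = (4*√1534)*(-1/16096) + 27228/(102 - 277875) = -√1534/4024 + 27228/(-277773) = -√1534/4024 + 27228*(-1/277773) = -√1534/4024 - 9076/92591 = -9076/92591 - √1534/4024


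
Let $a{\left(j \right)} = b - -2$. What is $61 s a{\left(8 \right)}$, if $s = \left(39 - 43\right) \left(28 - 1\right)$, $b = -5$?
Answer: $19764$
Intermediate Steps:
$s = -108$ ($s = \left(-4\right) 27 = -108$)
$a{\left(j \right)} = -3$ ($a{\left(j \right)} = -5 - -2 = -5 + 2 = -3$)
$61 s a{\left(8 \right)} = 61 \left(-108\right) \left(-3\right) = \left(-6588\right) \left(-3\right) = 19764$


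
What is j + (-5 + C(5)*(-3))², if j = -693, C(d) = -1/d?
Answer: -16841/25 ≈ -673.64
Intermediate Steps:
j + (-5 + C(5)*(-3))² = -693 + (-5 - 1/5*(-3))² = -693 + (-5 - 1*⅕*(-3))² = -693 + (-5 - ⅕*(-3))² = -693 + (-5 + ⅗)² = -693 + (-22/5)² = -693 + 484/25 = -16841/25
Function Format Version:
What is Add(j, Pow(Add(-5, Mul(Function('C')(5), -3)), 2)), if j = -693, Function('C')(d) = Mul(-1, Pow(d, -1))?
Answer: Rational(-16841, 25) ≈ -673.64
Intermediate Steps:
Add(j, Pow(Add(-5, Mul(Function('C')(5), -3)), 2)) = Add(-693, Pow(Add(-5, Mul(Mul(-1, Pow(5, -1)), -3)), 2)) = Add(-693, Pow(Add(-5, Mul(Mul(-1, Rational(1, 5)), -3)), 2)) = Add(-693, Pow(Add(-5, Mul(Rational(-1, 5), -3)), 2)) = Add(-693, Pow(Add(-5, Rational(3, 5)), 2)) = Add(-693, Pow(Rational(-22, 5), 2)) = Add(-693, Rational(484, 25)) = Rational(-16841, 25)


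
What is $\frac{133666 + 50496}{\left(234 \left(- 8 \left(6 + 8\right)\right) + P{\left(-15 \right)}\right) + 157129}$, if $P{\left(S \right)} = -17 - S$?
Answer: $\frac{184162}{130919} \approx 1.4067$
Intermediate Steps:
$\frac{133666 + 50496}{\left(234 \left(- 8 \left(6 + 8\right)\right) + P{\left(-15 \right)}\right) + 157129} = \frac{133666 + 50496}{\left(234 \left(- 8 \left(6 + 8\right)\right) - 2\right) + 157129} = \frac{184162}{\left(234 \left(\left(-8\right) 14\right) + \left(-17 + 15\right)\right) + 157129} = \frac{184162}{\left(234 \left(-112\right) - 2\right) + 157129} = \frac{184162}{\left(-26208 - 2\right) + 157129} = \frac{184162}{-26210 + 157129} = \frac{184162}{130919}$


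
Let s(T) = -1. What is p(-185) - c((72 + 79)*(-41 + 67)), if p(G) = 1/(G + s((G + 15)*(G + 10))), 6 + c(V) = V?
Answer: -729121/186 ≈ -3920.0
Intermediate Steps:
c(V) = -6 + V
p(G) = 1/(-1 + G) (p(G) = 1/(G - 1) = 1/(-1 + G))
p(-185) - c((72 + 79)*(-41 + 67)) = 1/(-1 - 185) - (-6 + (72 + 79)*(-41 + 67)) = 1/(-186) - (-6 + 151*26) = -1/186 - (-6 + 3926) = -1/186 - 1*3920 = -1/186 - 3920 = -729121/186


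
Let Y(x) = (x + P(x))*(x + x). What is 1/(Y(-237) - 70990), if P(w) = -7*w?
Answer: -1/745018 ≈ -1.3422e-6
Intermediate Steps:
Y(x) = -12*x**2 (Y(x) = (x - 7*x)*(x + x) = (-6*x)*(2*x) = -12*x**2)
1/(Y(-237) - 70990) = 1/(-12*(-237)**2 - 70990) = 1/(-12*56169 - 70990) = 1/(-674028 - 70990) = 1/(-745018) = -1/745018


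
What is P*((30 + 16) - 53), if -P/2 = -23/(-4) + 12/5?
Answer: 1141/10 ≈ 114.10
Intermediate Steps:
P = -163/10 (P = -2*(-23/(-4) + 12/5) = -2*(-23*(-¼) + 12*(⅕)) = -2*(23/4 + 12/5) = -2*163/20 = -163/10 ≈ -16.300)
P*((30 + 16) - 53) = -163*((30 + 16) - 53)/10 = -163*(46 - 53)/10 = -163/10*(-7) = 1141/10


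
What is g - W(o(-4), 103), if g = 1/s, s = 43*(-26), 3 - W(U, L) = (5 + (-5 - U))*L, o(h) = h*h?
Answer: -1845819/1118 ≈ -1651.0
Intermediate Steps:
o(h) = h²
W(U, L) = 3 + L*U (W(U, L) = 3 - (5 + (-5 - U))*L = 3 - (-U)*L = 3 - (-1)*L*U = 3 + L*U)
s = -1118
g = -1/1118 (g = 1/(-1118) = -1/1118 ≈ -0.00089445)
g - W(o(-4), 103) = -1/1118 - (3 + 103*(-4)²) = -1/1118 - (3 + 103*16) = -1/1118 - (3 + 1648) = -1/1118 - 1*1651 = -1/1118 - 1651 = -1845819/1118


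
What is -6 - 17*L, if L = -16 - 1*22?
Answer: 640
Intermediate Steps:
L = -38 (L = -16 - 22 = -38)
-6 - 17*L = -6 - 17*(-38) = -6 + 646 = 640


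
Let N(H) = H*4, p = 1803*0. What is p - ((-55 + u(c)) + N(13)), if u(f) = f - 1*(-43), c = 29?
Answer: -69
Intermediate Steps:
u(f) = 43 + f (u(f) = f + 43 = 43 + f)
p = 0
N(H) = 4*H
p - ((-55 + u(c)) + N(13)) = 0 - ((-55 + (43 + 29)) + 4*13) = 0 - ((-55 + 72) + 52) = 0 - (17 + 52) = 0 - 1*69 = 0 - 69 = -69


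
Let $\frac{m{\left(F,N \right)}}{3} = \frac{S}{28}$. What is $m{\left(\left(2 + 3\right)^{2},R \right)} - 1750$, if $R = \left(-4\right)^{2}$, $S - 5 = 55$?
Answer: $- \frac{12205}{7} \approx -1743.6$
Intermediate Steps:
$S = 60$ ($S = 5 + 55 = 60$)
$R = 16$
$m{\left(F,N \right)} = \frac{45}{7}$ ($m{\left(F,N \right)} = 3 \cdot \frac{60}{28} = 3 \cdot 60 \cdot \frac{1}{28} = 3 \cdot \frac{15}{7} = \frac{45}{7}$)
$m{\left(\left(2 + 3\right)^{2},R \right)} - 1750 = \frac{45}{7} - 1750 = - \frac{12205}{7}$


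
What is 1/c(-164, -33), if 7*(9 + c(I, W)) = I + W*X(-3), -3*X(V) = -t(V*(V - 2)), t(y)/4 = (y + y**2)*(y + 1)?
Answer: -7/169187 ≈ -4.1374e-5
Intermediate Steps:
t(y) = 4*(1 + y)*(y + y**2) (t(y) = 4*((y + y**2)*(y + 1)) = 4*((y + y**2)*(1 + y)) = 4*((1 + y)*(y + y**2)) = 4*(1 + y)*(y + y**2))
X(V) = 4*V*(-2 + V)*(1 + V**2*(-2 + V)**2 + 2*V*(-2 + V))/3 (X(V) = -(-1)*4*(V*(V - 2))*(1 + (V*(V - 2))**2 + 2*(V*(V - 2)))/3 = -(-1)*4*(V*(-2 + V))*(1 + (V*(-2 + V))**2 + 2*(V*(-2 + V)))/3 = -(-1)*4*(V*(-2 + V))*(1 + V**2*(-2 + V)**2 + 2*V*(-2 + V))/3 = -(-1)*4*V*(-2 + V)*(1 + V**2*(-2 + V)**2 + 2*V*(-2 + V))/3 = -(-4)*V*(-2 + V)*(1 + V**2*(-2 + V)**2 + 2*V*(-2 + V))/3 = 4*V*(-2 + V)*(1 + V**2*(-2 + V)**2 + 2*V*(-2 + V))/3)
c(I, W) = -9 + I/7 + 5120*W/7 (c(I, W) = -9 + (I + W*((4/3)*(-3)*(-2 - 3)*(1 + (-3)**2*(-2 - 3)**2 + 2*(-3)*(-2 - 3))))/7 = -9 + (I + W*((4/3)*(-3)*(-5)*(1 + 9*(-5)**2 + 2*(-3)*(-5))))/7 = -9 + (I + W*((4/3)*(-3)*(-5)*(1 + 9*25 + 30)))/7 = -9 + (I + W*((4/3)*(-3)*(-5)*(1 + 225 + 30)))/7 = -9 + (I + W*((4/3)*(-3)*(-5)*256))/7 = -9 + (I + W*5120)/7 = -9 + (I + 5120*W)/7 = -9 + (I/7 + 5120*W/7) = -9 + I/7 + 5120*W/7)
1/c(-164, -33) = 1/(-9 + (1/7)*(-164) + (5120/7)*(-33)) = 1/(-9 - 164/7 - 168960/7) = 1/(-169187/7) = -7/169187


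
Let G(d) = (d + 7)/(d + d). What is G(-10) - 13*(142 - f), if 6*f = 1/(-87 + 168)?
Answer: -8970701/4860 ≈ -1845.8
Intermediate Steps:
f = 1/486 (f = 1/(6*(-87 + 168)) = (1/6)/81 = (1/6)*(1/81) = 1/486 ≈ 0.0020576)
G(d) = (7 + d)/(2*d) (G(d) = (7 + d)/((2*d)) = (7 + d)*(1/(2*d)) = (7 + d)/(2*d))
G(-10) - 13*(142 - f) = (1/2)*(7 - 10)/(-10) - 13*(142 - 1*1/486) = (1/2)*(-1/10)*(-3) - 13*(142 - 1/486) = 3/20 - 13*69011/486 = 3/20 - 897143/486 = -8970701/4860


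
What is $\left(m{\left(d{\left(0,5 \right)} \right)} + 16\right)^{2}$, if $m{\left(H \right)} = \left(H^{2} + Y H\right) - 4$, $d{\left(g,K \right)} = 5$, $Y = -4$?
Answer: $289$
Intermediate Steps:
$m{\left(H \right)} = -4 + H^{2} - 4 H$ ($m{\left(H \right)} = \left(H^{2} - 4 H\right) - 4 = -4 + H^{2} - 4 H$)
$\left(m{\left(d{\left(0,5 \right)} \right)} + 16\right)^{2} = \left(\left(-4 + 5^{2} - 20\right) + 16\right)^{2} = \left(\left(-4 + 25 - 20\right) + 16\right)^{2} = \left(1 + 16\right)^{2} = 17^{2} = 289$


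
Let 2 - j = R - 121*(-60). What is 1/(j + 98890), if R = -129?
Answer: 1/91761 ≈ 1.0898e-5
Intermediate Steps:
j = -7129 (j = 2 - (-129 - 121*(-60)) = 2 - (-129 + 7260) = 2 - 1*7131 = 2 - 7131 = -7129)
1/(j + 98890) = 1/(-7129 + 98890) = 1/91761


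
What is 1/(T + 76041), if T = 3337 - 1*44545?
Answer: 1/34833 ≈ 2.8708e-5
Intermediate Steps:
T = -41208 (T = 3337 - 44545 = -41208)
1/(T + 76041) = 1/(-41208 + 76041) = 1/34833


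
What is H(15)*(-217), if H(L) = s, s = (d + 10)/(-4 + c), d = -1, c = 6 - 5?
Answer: 651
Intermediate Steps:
c = 1
s = -3 (s = (-1 + 10)/(-4 + 1) = 9/(-3) = 9*(-⅓) = -3)
H(L) = -3
H(15)*(-217) = -3*(-217) = 651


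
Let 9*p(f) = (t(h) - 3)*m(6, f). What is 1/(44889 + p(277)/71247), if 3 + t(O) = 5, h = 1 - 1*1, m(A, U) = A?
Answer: 213741/9594619747 ≈ 2.2277e-5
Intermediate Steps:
h = 0 (h = 1 - 1 = 0)
t(O) = 2 (t(O) = -3 + 5 = 2)
p(f) = -2/3 (p(f) = ((2 - 3)*6)/9 = (-1*6)/9 = (1/9)*(-6) = -2/3)
1/(44889 + p(277)/71247) = 1/(44889 - 2/3/71247) = 1/(44889 - 2/3*1/71247) = 1/(44889 - 2/213741) = 1/(9594619747/213741) = 213741/9594619747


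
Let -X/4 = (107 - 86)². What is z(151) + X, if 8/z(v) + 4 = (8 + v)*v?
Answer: -42344812/24005 ≈ -1764.0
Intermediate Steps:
z(v) = 8/(-4 + v*(8 + v)) (z(v) = 8/(-4 + (8 + v)*v) = 8/(-4 + v*(8 + v)))
X = -1764 (X = -4*(107 - 86)² = -4*21² = -4*441 = -1764)
z(151) + X = 8/(-4 + 151² + 8*151) - 1764 = 8/(-4 + 22801 + 1208) - 1764 = 8/24005 - 1764 = -42344812/24005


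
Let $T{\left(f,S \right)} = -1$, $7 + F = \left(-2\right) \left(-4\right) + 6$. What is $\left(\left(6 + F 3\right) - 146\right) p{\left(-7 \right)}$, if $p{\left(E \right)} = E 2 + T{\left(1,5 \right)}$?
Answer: $1785$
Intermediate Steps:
$F = 7$ ($F = -7 + \left(\left(-2\right) \left(-4\right) + 6\right) = -7 + \left(8 + 6\right) = -7 + 14 = 7$)
$p{\left(E \right)} = -1 + 2 E$ ($p{\left(E \right)} = E 2 - 1 = 2 E - 1 = -1 + 2 E$)
$\left(\left(6 + F 3\right) - 146\right) p{\left(-7 \right)} = \left(\left(6 + 7 \cdot 3\right) - 146\right) \left(-1 + 2 \left(-7\right)\right) = \left(\left(6 + 21\right) - 146\right) \left(-1 - 14\right) = \left(27 - 146\right) \left(-15\right) = \left(-119\right) \left(-15\right) = 1785$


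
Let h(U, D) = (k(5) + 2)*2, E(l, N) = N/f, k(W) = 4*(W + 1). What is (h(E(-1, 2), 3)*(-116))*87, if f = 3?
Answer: -524784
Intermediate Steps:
k(W) = 4 + 4*W (k(W) = 4*(1 + W) = 4 + 4*W)
E(l, N) = N/3
h(U, D) = 52 (h(U, D) = ((4 + 4*5) + 2)*2 = ((4 + 20) + 2)*2 = (24 + 2)*2 = 26*2 = 52)
(h(E(-1, 2), 3)*(-116))*87 = (52*(-116))*87 = -6032*87 = -524784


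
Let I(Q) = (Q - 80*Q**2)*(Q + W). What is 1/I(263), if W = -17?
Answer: -1/1361181222 ≈ -7.3466e-10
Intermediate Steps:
I(Q) = (-17 + Q)*(Q - 80*Q**2) (I(Q) = (Q - 80*Q**2)*(Q - 17) = (Q - 80*Q**2)*(-17 + Q) = (-17 + Q)*(Q - 80*Q**2))
1/I(263) = 1/(263*(-17 - 80*263**2 + 1361*263)) = 1/(263*(-17 - 80*69169 + 357943)) = 1/(263*(-17 - 5533520 + 357943)) = 1/(263*(-5175594)) = 1/(-1361181222) = -1/1361181222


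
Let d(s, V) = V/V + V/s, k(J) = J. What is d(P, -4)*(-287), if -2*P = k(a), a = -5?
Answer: 861/5 ≈ 172.20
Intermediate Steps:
P = 5/2 (P = -½*(-5) = 5/2 ≈ 2.5000)
d(s, V) = 1 + V/s
d(P, -4)*(-287) = ((-4 + 5/2)/(5/2))*(-287) = ((⅖)*(-3/2))*(-287) = -⅗*(-287) = 861/5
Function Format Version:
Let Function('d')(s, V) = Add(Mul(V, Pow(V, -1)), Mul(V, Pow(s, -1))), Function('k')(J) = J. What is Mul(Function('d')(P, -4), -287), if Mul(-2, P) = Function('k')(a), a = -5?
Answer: Rational(861, 5) ≈ 172.20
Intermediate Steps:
P = Rational(5, 2) (P = Mul(Rational(-1, 2), -5) = Rational(5, 2) ≈ 2.5000)
Function('d')(s, V) = Add(1, Mul(V, Pow(s, -1)))
Mul(Function('d')(P, -4), -287) = Mul(Mul(Pow(Rational(5, 2), -1), Add(-4, Rational(5, 2))), -287) = Mul(Mul(Rational(2, 5), Rational(-3, 2)), -287) = Mul(Rational(-3, 5), -287) = Rational(861, 5)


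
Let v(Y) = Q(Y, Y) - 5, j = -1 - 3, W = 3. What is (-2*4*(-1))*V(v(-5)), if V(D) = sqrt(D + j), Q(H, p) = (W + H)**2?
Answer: 8*I*sqrt(5) ≈ 17.889*I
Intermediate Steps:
Q(H, p) = (3 + H)**2
j = -4
v(Y) = -5 + (3 + Y)**2 (v(Y) = (3 + Y)**2 - 5 = -5 + (3 + Y)**2)
V(D) = sqrt(-4 + D) (V(D) = sqrt(D - 4) = sqrt(-4 + D))
(-2*4*(-1))*V(v(-5)) = (-2*4*(-1))*sqrt(-4 + (-5 + (3 - 5)**2)) = (-8*(-1))*sqrt(-4 + (-5 + (-2)**2)) = 8*sqrt(-4 + (-5 + 4)) = 8*sqrt(-4 - 1) = 8*sqrt(-5) = 8*(I*sqrt(5)) = 8*I*sqrt(5)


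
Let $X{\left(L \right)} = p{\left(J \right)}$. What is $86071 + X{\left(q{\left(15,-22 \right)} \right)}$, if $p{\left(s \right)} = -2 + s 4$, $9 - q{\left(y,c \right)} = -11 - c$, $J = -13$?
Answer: $86017$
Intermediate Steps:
$q{\left(y,c \right)} = 20 + c$ ($q{\left(y,c \right)} = 9 - \left(-11 - c\right) = 9 + \left(11 + c\right) = 20 + c$)
$p{\left(s \right)} = -2 + 4 s$
$X{\left(L \right)} = -54$ ($X{\left(L \right)} = -2 + 4 \left(-13\right) = -2 - 52 = -54$)
$86071 + X{\left(q{\left(15,-22 \right)} \right)} = 86071 - 54 = 86017$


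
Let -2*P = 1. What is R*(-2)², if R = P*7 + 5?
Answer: 6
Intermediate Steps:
P = -½ (P = -½*1 = -½ ≈ -0.50000)
R = 3/2 (R = -½*7 + 5 = -7/2 + 5 = 3/2 ≈ 1.5000)
R*(-2)² = (3/2)*(-2)² = (3/2)*4 = 6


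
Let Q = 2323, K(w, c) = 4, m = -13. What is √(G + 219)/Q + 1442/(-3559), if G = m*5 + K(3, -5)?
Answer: -1442/3559 + √158/2323 ≈ -0.39976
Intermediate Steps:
G = -61 (G = -13*5 + 4 = -65 + 4 = -61)
√(G + 219)/Q + 1442/(-3559) = √(-61 + 219)/2323 + 1442/(-3559) = √158*(1/2323) + 1442*(-1/3559) = √158/2323 - 1442/3559 = -1442/3559 + √158/2323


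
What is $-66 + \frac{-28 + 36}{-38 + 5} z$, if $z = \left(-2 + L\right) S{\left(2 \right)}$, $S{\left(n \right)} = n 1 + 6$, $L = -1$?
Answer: $- \frac{662}{11} \approx -60.182$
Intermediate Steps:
$S{\left(n \right)} = 6 + n$ ($S{\left(n \right)} = n + 6 = 6 + n$)
$z = -24$ ($z = \left(-2 - 1\right) \left(6 + 2\right) = \left(-3\right) 8 = -24$)
$-66 + \frac{-28 + 36}{-38 + 5} z = -66 + \frac{-28 + 36}{-38 + 5} \left(-24\right) = -66 + \frac{8}{-33} \left(-24\right) = -66 + 8 \left(- \frac{1}{33}\right) \left(-24\right) = -66 - - \frac{64}{11} = -66 + \frac{64}{11} = - \frac{662}{11}$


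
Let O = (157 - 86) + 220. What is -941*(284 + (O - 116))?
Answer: -431919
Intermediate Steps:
O = 291 (O = 71 + 220 = 291)
-941*(284 + (O - 116)) = -941*(284 + (291 - 116)) = -941*(284 + 175) = -941*459 = -431919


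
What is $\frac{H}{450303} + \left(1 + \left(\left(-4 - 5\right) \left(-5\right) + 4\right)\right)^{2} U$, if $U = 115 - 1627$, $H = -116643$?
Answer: $- \frac{567381818881}{150101} \approx -3.78 \cdot 10^{6}$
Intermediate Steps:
$U = -1512$
$\frac{H}{450303} + \left(1 + \left(\left(-4 - 5\right) \left(-5\right) + 4\right)\right)^{2} U = - \frac{116643}{450303} + \left(1 + \left(\left(-4 - 5\right) \left(-5\right) + 4\right)\right)^{2} \left(-1512\right) = \left(-116643\right) \frac{1}{450303} + \left(1 + \left(\left(-4 - 5\right) \left(-5\right) + 4\right)\right)^{2} \left(-1512\right) = - \frac{38881}{150101} + \left(1 + \left(\left(-9\right) \left(-5\right) + 4\right)\right)^{2} \left(-1512\right) = - \frac{38881}{150101} + \left(1 + \left(45 + 4\right)\right)^{2} \left(-1512\right) = - \frac{38881}{150101} + \left(1 + 49\right)^{2} \left(-1512\right) = - \frac{38881}{150101} + 50^{2} \left(-1512\right) = - \frac{38881}{150101} + 2500 \left(-1512\right) = - \frac{38881}{150101} - 3780000 = - \frac{567381818881}{150101}$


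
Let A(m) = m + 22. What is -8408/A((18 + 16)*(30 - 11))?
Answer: -2102/167 ≈ -12.587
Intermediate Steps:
A(m) = 22 + m
-8408/A((18 + 16)*(30 - 11)) = -8408/(22 + (18 + 16)*(30 - 11)) = -8408/(22 + 34*19) = -8408/(22 + 646) = -8408/668 = -8408*1/668 = -2102/167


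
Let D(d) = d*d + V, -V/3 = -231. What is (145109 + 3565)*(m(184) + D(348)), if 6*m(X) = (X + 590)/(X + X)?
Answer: 3331890270225/184 ≈ 1.8108e+10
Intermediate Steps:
V = 693 (V = -3*(-231) = 693)
m(X) = (590 + X)/(12*X) (m(X) = ((X + 590)/(X + X))/6 = ((590 + X)/((2*X)))/6 = ((590 + X)*(1/(2*X)))/6 = ((590 + X)/(2*X))/6 = (590 + X)/(12*X))
D(d) = 693 + d² (D(d) = d*d + 693 = d² + 693 = 693 + d²)
(145109 + 3565)*(m(184) + D(348)) = (145109 + 3565)*((1/12)*(590 + 184)/184 + (693 + 348²)) = 148674*((1/12)*(1/184)*774 + (693 + 121104)) = 148674*(129/368 + 121797) = 148674*(44821425/368) = 3331890270225/184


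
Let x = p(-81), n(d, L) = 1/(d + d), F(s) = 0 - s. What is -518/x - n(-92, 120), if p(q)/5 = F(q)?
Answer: -94907/74520 ≈ -1.2736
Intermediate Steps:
F(s) = -s
p(q) = -5*q (p(q) = 5*(-q) = -5*q)
n(d, L) = 1/(2*d)
x = 405 (x = -5*(-81) = 405)
-518/x - n(-92, 120) = -518/405 - 1/(2*(-92)) = -518*1/405 - (-1)/(2*92) = -518/405 - 1*(-1/184) = -518/405 + 1/184 = -94907/74520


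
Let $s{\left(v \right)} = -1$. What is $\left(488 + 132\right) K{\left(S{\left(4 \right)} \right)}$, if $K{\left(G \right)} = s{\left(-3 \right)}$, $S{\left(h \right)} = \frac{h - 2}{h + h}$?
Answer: $-620$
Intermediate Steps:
$S{\left(h \right)} = \frac{-2 + h}{2 h}$
$K{\left(G \right)} = -1$
$\left(488 + 132\right) K{\left(S{\left(4 \right)} \right)} = \left(488 + 132\right) \left(-1\right) = 620 \left(-1\right) = -620$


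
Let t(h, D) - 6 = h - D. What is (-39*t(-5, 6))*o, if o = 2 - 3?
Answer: -195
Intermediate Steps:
o = -1
t(h, D) = 6 + h - D (t(h, D) = 6 + (h - D) = 6 + h - D)
(-39*t(-5, 6))*o = -39*(6 - 5 - 1*6)*(-1) = -39*(6 - 5 - 6)*(-1) = -39*(-5)*(-1) = 195*(-1) = -195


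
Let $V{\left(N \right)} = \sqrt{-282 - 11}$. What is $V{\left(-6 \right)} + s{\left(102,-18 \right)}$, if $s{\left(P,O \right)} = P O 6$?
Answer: $-11016 + i \sqrt{293} \approx -11016.0 + 17.117 i$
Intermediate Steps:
$V{\left(N \right)} = i \sqrt{293}$ ($V{\left(N \right)} = \sqrt{-293} = i \sqrt{293}$)
$s{\left(P,O \right)} = 6 O P$ ($s{\left(P,O \right)} = O P 6 = 6 O P$)
$V{\left(-6 \right)} + s{\left(102,-18 \right)} = i \sqrt{293} + 6 \left(-18\right) 102 = i \sqrt{293} - 11016 = -11016 + i \sqrt{293}$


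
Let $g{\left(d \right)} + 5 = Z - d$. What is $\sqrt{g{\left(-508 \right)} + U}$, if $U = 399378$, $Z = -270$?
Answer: $\sqrt{399611} \approx 632.15$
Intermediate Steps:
$g{\left(d \right)} = -275 - d$ ($g{\left(d \right)} = -5 - \left(270 + d\right) = -275 - d$)
$\sqrt{g{\left(-508 \right)} + U} = \sqrt{\left(-275 - -508\right) + 399378} = \sqrt{\left(-275 + 508\right) + 399378} = \sqrt{233 + 399378} = \sqrt{399611}$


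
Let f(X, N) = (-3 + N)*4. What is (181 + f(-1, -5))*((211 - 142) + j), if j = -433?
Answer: -54236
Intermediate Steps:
f(X, N) = -12 + 4*N
(181 + f(-1, -5))*((211 - 142) + j) = (181 + (-12 + 4*(-5)))*((211 - 142) - 433) = (181 + (-12 - 20))*(69 - 433) = (181 - 32)*(-364) = 149*(-364) = -54236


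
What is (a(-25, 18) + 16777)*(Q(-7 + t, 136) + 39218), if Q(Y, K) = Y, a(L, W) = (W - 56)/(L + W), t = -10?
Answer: 4605215877/7 ≈ 6.5789e+8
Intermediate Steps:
a(L, W) = (-56 + W)/(L + W)
(a(-25, 18) + 16777)*(Q(-7 + t, 136) + 39218) = ((-56 + 18)/(-25 + 18) + 16777)*((-7 - 10) + 39218) = (-38/(-7) + 16777)*(-17 + 39218) = (-⅐*(-38) + 16777)*39201 = (38/7 + 16777)*39201 = (117477/7)*39201 = 4605215877/7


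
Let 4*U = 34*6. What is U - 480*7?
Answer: -3309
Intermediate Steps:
U = 51 (U = (34*6)/4 = (1/4)*204 = 51)
U - 480*7 = 51 - 480*7 = 51 - 3360 = -3309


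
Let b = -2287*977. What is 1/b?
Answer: -1/2234399 ≈ -4.4755e-7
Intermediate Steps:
b = -2234399 (b = -1*2234399 = -2234399)
1/b = 1/(-2234399) = -1/2234399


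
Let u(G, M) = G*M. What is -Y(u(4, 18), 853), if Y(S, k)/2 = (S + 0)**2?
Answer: -10368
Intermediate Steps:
Y(S, k) = 2*S**2 (Y(S, k) = 2*(S + 0)**2 = 2*S**2)
-Y(u(4, 18), 853) = -2*(4*18)**2 = -2*72**2 = -2*5184 = -1*10368 = -10368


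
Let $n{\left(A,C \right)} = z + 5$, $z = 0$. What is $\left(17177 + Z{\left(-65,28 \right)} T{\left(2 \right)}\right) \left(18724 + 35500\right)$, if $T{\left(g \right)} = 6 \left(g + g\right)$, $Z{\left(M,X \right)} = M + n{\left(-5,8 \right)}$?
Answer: $853323088$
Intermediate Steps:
$n{\left(A,C \right)} = 5$ ($n{\left(A,C \right)} = 0 + 5 = 5$)
$Z{\left(M,X \right)} = 5 + M$ ($Z{\left(M,X \right)} = M + 5 = 5 + M$)
$T{\left(g \right)} = 12 g$ ($T{\left(g \right)} = 6 \cdot 2 g = 12 g$)
$\left(17177 + Z{\left(-65,28 \right)} T{\left(2 \right)}\right) \left(18724 + 35500\right) = \left(17177 + \left(5 - 65\right) 12 \cdot 2\right) \left(18724 + 35500\right) = \left(17177 - 1440\right) 54224 = 15737 \cdot 54224 = 853323088$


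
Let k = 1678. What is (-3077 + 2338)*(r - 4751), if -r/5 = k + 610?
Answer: 11965149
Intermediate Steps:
r = -11440 (r = -5*(1678 + 610) = -5*2288 = -11440)
(-3077 + 2338)*(r - 4751) = (-3077 + 2338)*(-11440 - 4751) = -739*(-16191) = 11965149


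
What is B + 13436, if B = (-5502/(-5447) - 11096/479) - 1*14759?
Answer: -3509660953/2609113 ≈ -1345.2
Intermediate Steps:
B = -38565703221/2609113 (B = (-5502*(-1/5447) - 11096*1/479) - 14759 = (5502/5447 - 11096/479) - 14759 = -57804454/2609113 - 14759 = -38565703221/2609113 ≈ -14781.)
B + 13436 = -38565703221/2609113 + 13436 = -3509660953/2609113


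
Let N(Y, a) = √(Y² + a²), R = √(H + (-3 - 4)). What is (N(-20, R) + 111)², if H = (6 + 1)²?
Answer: (111 + √442)² ≈ 17430.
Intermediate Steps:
H = 49 (H = 7² = 49)
R = √42 (R = √(49 + (-3 - 4)) = √(49 - 7) = √42 ≈ 6.4807)
(N(-20, R) + 111)² = (√((-20)² + (√42)²) + 111)² = (√(400 + 42) + 111)² = (√442 + 111)² = (111 + √442)²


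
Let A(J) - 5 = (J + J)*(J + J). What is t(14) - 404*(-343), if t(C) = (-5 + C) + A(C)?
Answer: 139370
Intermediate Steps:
A(J) = 5 + 4*J² (A(J) = 5 + (J + J)*(J + J) = 5 + (2*J)*(2*J) = 5 + 4*J²)
t(C) = C + 4*C² (t(C) = (-5 + C) + (5 + 4*C²) = C + 4*C²)
t(14) - 404*(-343) = 14*(1 + 4*14) - 404*(-343) = 14*(1 + 56) + 138572 = 14*57 + 138572 = 798 + 138572 = 139370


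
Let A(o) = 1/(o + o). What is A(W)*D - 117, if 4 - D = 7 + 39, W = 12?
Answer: -475/4 ≈ -118.75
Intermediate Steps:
D = -42 (D = 4 - (7 + 39) = 4 - 1*46 = 4 - 46 = -42)
A(o) = 1/(2*o)
A(W)*D - 117 = ((½)/12)*(-42) - 117 = ((½)*(1/12))*(-42) - 117 = (1/24)*(-42) - 117 = -7/4 - 117 = -475/4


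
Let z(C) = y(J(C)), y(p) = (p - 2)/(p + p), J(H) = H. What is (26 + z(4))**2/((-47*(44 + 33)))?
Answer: -1575/8272 ≈ -0.19040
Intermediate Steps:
y(p) = (-2 + p)/(2*p) (y(p) = (-2 + p)/((2*p)) = (-2 + p)*(1/(2*p)) = (-2 + p)/(2*p))
z(C) = (-2 + C)/(2*C)
(26 + z(4))**2/((-47*(44 + 33))) = (26 + (1/2)*(-2 + 4)/4)**2/((-47*(44 + 33))) = (26 + (1/2)*(1/4)*2)**2/((-47*77)) = (26 + 1/4)**2/(-3619) = (105/4)**2*(-1/3619) = (11025/16)*(-1/3619) = -1575/8272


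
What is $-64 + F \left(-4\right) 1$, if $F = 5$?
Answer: $-84$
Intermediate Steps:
$-64 + F \left(-4\right) 1 = -64 + 5 \left(-4\right) 1 = -64 - 20 = -84$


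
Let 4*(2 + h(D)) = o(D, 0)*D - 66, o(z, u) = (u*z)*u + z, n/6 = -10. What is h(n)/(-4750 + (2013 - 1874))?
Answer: -1763/9222 ≈ -0.19117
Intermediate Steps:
n = -60 (n = 6*(-10) = -60)
o(z, u) = z + z*u² (o(z, u) = z*u² + z = z + z*u²)
h(D) = -37/2 + D²/4 (h(D) = -2 + ((D*(1 + 0²))*D - 66)/4 = -2 + ((D*(1 + 0))*D - 66)/4 = -2 + ((D*1)*D - 66)/4 = -2 + (D*D - 66)/4 = -2 + (D² - 66)/4 = -2 + (-66 + D²)/4 = -2 + (-33/2 + D²/4) = -37/2 + D²/4)
h(n)/(-4750 + (2013 - 1874)) = (-37/2 + (¼)*(-60)²)/(-4750 + (2013 - 1874)) = (-37/2 + (¼)*3600)/(-4750 + 139) = (-37/2 + 900)/(-4611) = (1763/2)*(-1/4611) = -1763/9222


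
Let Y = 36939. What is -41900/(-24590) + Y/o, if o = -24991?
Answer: 13879289/61452869 ≈ 0.22585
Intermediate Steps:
-41900/(-24590) + Y/o = -41900/(-24590) + 36939/(-24991) = -41900*(-1/24590) + 36939*(-1/24991) = 4190/2459 - 36939/24991 = 13879289/61452869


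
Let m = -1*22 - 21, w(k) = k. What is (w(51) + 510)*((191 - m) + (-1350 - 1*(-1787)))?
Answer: 376431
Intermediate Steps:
m = -43 (m = -22 - 21 = -43)
(w(51) + 510)*((191 - m) + (-1350 - 1*(-1787))) = (51 + 510)*((191 - 1*(-43)) + (-1350 - 1*(-1787))) = 561*((191 + 43) + (-1350 + 1787)) = 561*(234 + 437) = 561*671 = 376431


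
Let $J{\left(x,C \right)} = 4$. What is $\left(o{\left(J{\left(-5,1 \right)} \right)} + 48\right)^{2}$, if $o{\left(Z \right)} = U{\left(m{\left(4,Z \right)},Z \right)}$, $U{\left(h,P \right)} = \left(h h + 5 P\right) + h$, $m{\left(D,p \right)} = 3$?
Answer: $6400$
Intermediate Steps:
$U{\left(h,P \right)} = h + h^{2} + 5 P$ ($U{\left(h,P \right)} = \left(h^{2} + 5 P\right) + h = h + h^{2} + 5 P$)
$o{\left(Z \right)} = 12 + 5 Z$ ($o{\left(Z \right)} = 3 + 3^{2} + 5 Z = 3 + 9 + 5 Z = 12 + 5 Z$)
$\left(o{\left(J{\left(-5,1 \right)} \right)} + 48\right)^{2} = \left(\left(12 + 5 \cdot 4\right) + 48\right)^{2} = \left(\left(12 + 20\right) + 48\right)^{2} = \left(32 + 48\right)^{2} = 80^{2} = 6400$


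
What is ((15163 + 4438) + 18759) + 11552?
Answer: 49912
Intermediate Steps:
((15163 + 4438) + 18759) + 11552 = (19601 + 18759) + 11552 = 38360 + 11552 = 49912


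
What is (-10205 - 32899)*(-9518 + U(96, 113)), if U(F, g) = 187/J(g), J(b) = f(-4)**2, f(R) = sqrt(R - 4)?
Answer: 411271428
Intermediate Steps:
f(R) = sqrt(-4 + R)
J(b) = -8 (J(b) = (sqrt(-4 - 4))**2 = (sqrt(-8))**2 = (2*I*sqrt(2))**2 = -8)
U(F, g) = -187/8 (U(F, g) = 187/(-8) = 187*(-1/8) = -187/8)
(-10205 - 32899)*(-9518 + U(96, 113)) = (-10205 - 32899)*(-9518 - 187/8) = -43104*(-76331/8) = 411271428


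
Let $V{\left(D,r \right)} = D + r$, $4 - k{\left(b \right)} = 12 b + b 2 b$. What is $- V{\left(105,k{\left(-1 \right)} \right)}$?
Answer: $-119$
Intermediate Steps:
$k{\left(b \right)} = 4 - 12 b - 2 b^{2}$ ($k{\left(b \right)} = 4 - \left(12 b + b 2 b\right) = 4 - \left(12 b + 2 b b\right) = 4 - \left(12 b + 2 b^{2}\right) = 4 - \left(2 b^{2} + 12 b\right) = 4 - 12 b - 2 b^{2}$)
$- V{\left(105,k{\left(-1 \right)} \right)} = - (105 - \left(-16 + 2\right)) = - (105 + \left(4 + 12 - 2\right)) = - (105 + 14) = \left(-1\right) 119 = -119$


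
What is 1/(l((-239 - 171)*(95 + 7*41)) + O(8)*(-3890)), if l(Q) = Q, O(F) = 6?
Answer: -1/179960 ≈ -5.5568e-6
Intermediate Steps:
1/(l((-239 - 171)*(95 + 7*41)) + O(8)*(-3890)) = 1/((-239 - 171)*(95 + 7*41) + 6*(-3890)) = 1/(-410*(95 + 287) - 23340) = 1/(-410*382 - 23340) = 1/(-156620 - 23340) = 1/(-179960) = -1/179960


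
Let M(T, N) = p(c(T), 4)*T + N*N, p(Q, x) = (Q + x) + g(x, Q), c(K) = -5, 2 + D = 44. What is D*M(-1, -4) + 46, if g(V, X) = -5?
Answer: 970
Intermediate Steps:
D = 42 (D = -2 + 44 = 42)
p(Q, x) = -5 + Q + x (p(Q, x) = (Q + x) - 5 = -5 + Q + x)
M(T, N) = N² - 6*T (M(T, N) = (-5 - 5 + 4)*T + N*N = -6*T + N² = N² - 6*T)
D*M(-1, -4) + 46 = 42*((-4)² - 6*(-1)) + 46 = 42*(16 + 6) + 46 = 42*22 + 46 = 924 + 46 = 970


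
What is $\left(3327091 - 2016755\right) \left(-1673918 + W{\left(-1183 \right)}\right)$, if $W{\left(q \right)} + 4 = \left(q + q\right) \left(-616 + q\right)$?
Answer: $3383958444032$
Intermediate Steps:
$W{\left(q \right)} = -4 + 2 q \left(-616 + q\right)$ ($W{\left(q \right)} = -4 + \left(q + q\right) \left(-616 + q\right) = -4 + 2 q \left(-616 + q\right)$)
$\left(3327091 - 2016755\right) \left(-1673918 + W{\left(-1183 \right)}\right) = \left(3327091 - 2016755\right) \left(-1673918 - \left(-1457452 - 2798978\right)\right) = 1310336 \left(-1673918 + \left(-4 + 1457456 + 2 \cdot 1399489\right)\right) = 1310336 \left(-1673918 + \left(-4 + 1457456 + 2798978\right)\right) = 1310336 \left(-1673918 + 4256430\right) = 1310336 \cdot 2582512 = 3383958444032$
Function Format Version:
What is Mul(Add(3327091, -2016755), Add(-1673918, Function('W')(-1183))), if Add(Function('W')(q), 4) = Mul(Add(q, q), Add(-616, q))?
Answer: 3383958444032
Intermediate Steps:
Function('W')(q) = Add(-4, Mul(2, q, Add(-616, q))) (Function('W')(q) = Add(-4, Mul(Add(q, q), Add(-616, q))) = Add(-4, Mul(Mul(2, q), Add(-616, q))) = Add(-4, Mul(2, q, Add(-616, q))))
Mul(Add(3327091, -2016755), Add(-1673918, Function('W')(-1183))) = Mul(Add(3327091, -2016755), Add(-1673918, Add(-4, Mul(-1232, -1183), Mul(2, Pow(-1183, 2))))) = Mul(1310336, Add(-1673918, Add(-4, 1457456, Mul(2, 1399489)))) = Mul(1310336, Add(-1673918, Add(-4, 1457456, 2798978))) = Mul(1310336, Add(-1673918, 4256430)) = Mul(1310336, 2582512) = 3383958444032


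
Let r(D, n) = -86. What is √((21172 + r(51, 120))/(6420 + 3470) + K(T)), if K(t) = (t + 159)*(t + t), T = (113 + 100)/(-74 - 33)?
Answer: I*√174408514159385/529115 ≈ 24.959*I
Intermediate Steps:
T = -213/107 (T = 213/(-107) = 213*(-1/107) = -213/107 ≈ -1.9907)
K(t) = 2*t*(159 + t) (K(t) = (159 + t)*(2*t) = 2*t*(159 + t))
√((21172 + r(51, 120))/(6420 + 3470) + K(T)) = √((21172 - 86)/(6420 + 3470) + 2*(-213/107)*(159 - 213/107)) = √(21086/9890 + 2*(-213/107)*(16800/107)) = √(21086*(1/9890) - 7156800/11449) = √(10543/4945 - 7156800/11449) = √(-35269669193/56615305) = I*√174408514159385/529115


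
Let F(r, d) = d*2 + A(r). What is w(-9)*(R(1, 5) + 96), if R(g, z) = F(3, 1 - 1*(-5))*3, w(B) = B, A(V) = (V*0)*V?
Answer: -1188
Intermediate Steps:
A(V) = 0 (A(V) = 0*V = 0)
F(r, d) = 2*d (F(r, d) = d*2 + 0 = 2*d + 0 = 2*d)
R(g, z) = 36 (R(g, z) = (2*(1 - 1*(-5)))*3 = (2*(1 + 5))*3 = (2*6)*3 = 12*3 = 36)
w(-9)*(R(1, 5) + 96) = -9*(36 + 96) = -9*132 = -1188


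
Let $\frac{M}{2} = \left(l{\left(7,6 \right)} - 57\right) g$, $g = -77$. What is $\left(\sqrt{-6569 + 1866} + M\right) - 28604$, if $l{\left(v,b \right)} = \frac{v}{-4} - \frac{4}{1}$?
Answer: $- \frac{37881}{2} + i \sqrt{4703} \approx -18941.0 + 68.578 i$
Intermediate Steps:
$l{\left(v,b \right)} = -4 - \frac{v}{4}$ ($l{\left(v,b \right)} = v \left(- \frac{1}{4}\right) - 4 = - \frac{v}{4} - 4 = -4 - \frac{v}{4}$)
$M = \frac{19327}{2}$ ($M = 2 \left(\left(-4 - \frac{7}{4}\right) - 57\right) \left(-77\right) = 2 \left(- \frac{23}{4} - 57\right) \left(-77\right) = 2 \left(\left(- \frac{251}{4}\right) \left(-77\right)\right) = 2 \cdot \frac{19327}{4} = \frac{19327}{2} \approx 9663.5$)
$\left(\sqrt{-6569 + 1866} + M\right) - 28604 = \left(\sqrt{-6569 + 1866} + \frac{19327}{2}\right) - 28604 = \left(\sqrt{-4703} + \frac{19327}{2}\right) - 28604 = \left(i \sqrt{4703} + \frac{19327}{2}\right) - 28604 = \left(\frac{19327}{2} + i \sqrt{4703}\right) - 28604 = - \frac{37881}{2} + i \sqrt{4703}$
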